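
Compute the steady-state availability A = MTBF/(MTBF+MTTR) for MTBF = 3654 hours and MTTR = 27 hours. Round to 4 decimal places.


MTBF = 3654
MTTR = 27
MTBF + MTTR = 3681
A = 3654 / 3681
A = 0.9927

0.9927


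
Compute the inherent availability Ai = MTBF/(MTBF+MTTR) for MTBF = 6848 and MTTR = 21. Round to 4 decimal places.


MTBF = 6848
MTTR = 21
MTBF + MTTR = 6869
Ai = 6848 / 6869
Ai = 0.9969

0.9969


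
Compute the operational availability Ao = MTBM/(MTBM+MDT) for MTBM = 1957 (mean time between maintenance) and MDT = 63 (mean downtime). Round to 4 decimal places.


MTBM = 1957
MDT = 63
MTBM + MDT = 2020
Ao = 1957 / 2020
Ao = 0.9688

0.9688


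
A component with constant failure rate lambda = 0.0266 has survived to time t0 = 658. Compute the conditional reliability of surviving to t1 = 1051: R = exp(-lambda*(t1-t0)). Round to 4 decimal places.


lambda = 0.0266
t0 = 658, t1 = 1051
t1 - t0 = 393
lambda * (t1-t0) = 0.0266 * 393 = 10.4538
R = exp(-10.4538)
R = 0.0

0.0


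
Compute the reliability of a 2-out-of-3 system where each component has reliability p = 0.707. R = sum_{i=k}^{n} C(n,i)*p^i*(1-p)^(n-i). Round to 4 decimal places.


k = 2, n = 3, p = 0.707
i=2: C(3,2)=3 * 0.707^2 * 0.293^1 = 0.4394
i=3: C(3,3)=1 * 0.707^3 * 0.293^0 = 0.3534
R = sum of terms = 0.7928

0.7928


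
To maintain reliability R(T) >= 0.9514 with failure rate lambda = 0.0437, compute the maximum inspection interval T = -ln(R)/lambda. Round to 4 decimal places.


R_target = 0.9514
lambda = 0.0437
-ln(0.9514) = 0.0498
T = 0.0498 / 0.0437
T = 1.1401

1.1401


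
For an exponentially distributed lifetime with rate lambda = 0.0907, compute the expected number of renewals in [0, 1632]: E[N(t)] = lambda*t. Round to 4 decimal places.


lambda = 0.0907
t = 1632
E[N(t)] = lambda * t
E[N(t)] = 0.0907 * 1632
E[N(t)] = 148.0224

148.0224


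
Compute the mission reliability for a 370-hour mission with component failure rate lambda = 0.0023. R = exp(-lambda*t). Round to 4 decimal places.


lambda = 0.0023
mission_time = 370
lambda * t = 0.0023 * 370 = 0.851
R = exp(-0.851)
R = 0.427

0.427


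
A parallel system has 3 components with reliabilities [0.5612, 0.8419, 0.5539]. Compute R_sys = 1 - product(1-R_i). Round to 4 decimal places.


Components: [0.5612, 0.8419, 0.5539]
(1 - 0.5612) = 0.4388, running product = 0.4388
(1 - 0.8419) = 0.1581, running product = 0.0694
(1 - 0.5539) = 0.4461, running product = 0.0309
Product of (1-R_i) = 0.0309
R_sys = 1 - 0.0309 = 0.9691

0.9691


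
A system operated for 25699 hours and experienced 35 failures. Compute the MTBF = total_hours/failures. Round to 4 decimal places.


total_hours = 25699
failures = 35
MTBF = 25699 / 35
MTBF = 734.2571

734.2571


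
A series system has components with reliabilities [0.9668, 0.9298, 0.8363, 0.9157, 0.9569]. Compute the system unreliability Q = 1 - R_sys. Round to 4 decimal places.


Components: [0.9668, 0.9298, 0.8363, 0.9157, 0.9569]
After component 1: product = 0.9668
After component 2: product = 0.8989
After component 3: product = 0.7518
After component 4: product = 0.6884
After component 5: product = 0.6587
R_sys = 0.6587
Q = 1 - 0.6587 = 0.3413

0.3413


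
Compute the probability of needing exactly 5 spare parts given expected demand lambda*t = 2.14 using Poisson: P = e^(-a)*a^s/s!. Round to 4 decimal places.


a = 2.14, s = 5
e^(-a) = e^(-2.14) = 0.1177
a^s = 2.14^5 = 44.8817
s! = 120
P = 0.1177 * 44.8817 / 120
P = 0.044

0.044


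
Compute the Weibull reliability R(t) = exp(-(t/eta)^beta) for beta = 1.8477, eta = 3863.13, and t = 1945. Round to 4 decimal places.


beta = 1.8477, eta = 3863.13, t = 1945
t/eta = 1945 / 3863.13 = 0.5035
(t/eta)^beta = 0.5035^1.8477 = 0.2814
R(t) = exp(-0.2814)
R(t) = 0.7547

0.7547


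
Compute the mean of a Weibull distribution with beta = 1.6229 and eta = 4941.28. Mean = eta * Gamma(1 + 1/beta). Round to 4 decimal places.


beta = 1.6229, eta = 4941.28
1/beta = 0.6162
1 + 1/beta = 1.6162
Gamma(1.6162) = 0.8954
Mean = 4941.28 * 0.8954
Mean = 4424.6186

4424.6186


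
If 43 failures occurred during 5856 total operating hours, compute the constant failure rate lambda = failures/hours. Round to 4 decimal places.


failures = 43
total_hours = 5856
lambda = 43 / 5856
lambda = 0.0073

0.0073


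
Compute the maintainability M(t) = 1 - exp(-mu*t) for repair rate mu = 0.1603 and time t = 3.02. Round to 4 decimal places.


mu = 0.1603, t = 3.02
mu * t = 0.1603 * 3.02 = 0.4841
exp(-0.4841) = 0.6162
M(t) = 1 - 0.6162
M(t) = 0.3838

0.3838


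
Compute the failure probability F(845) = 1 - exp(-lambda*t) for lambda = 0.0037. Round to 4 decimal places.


lambda = 0.0037, t = 845
lambda * t = 3.1265
exp(-3.1265) = 0.0439
F(t) = 1 - 0.0439
F(t) = 0.9561

0.9561


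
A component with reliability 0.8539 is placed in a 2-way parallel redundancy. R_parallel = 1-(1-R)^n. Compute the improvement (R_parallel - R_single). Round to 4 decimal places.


R_single = 0.8539, n = 2
1 - R_single = 0.1461
(1 - R_single)^n = 0.1461^2 = 0.0213
R_parallel = 1 - 0.0213 = 0.9787
Improvement = 0.9787 - 0.8539
Improvement = 0.1248

0.1248


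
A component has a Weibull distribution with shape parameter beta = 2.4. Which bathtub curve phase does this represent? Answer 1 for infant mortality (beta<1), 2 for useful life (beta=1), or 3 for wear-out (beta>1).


beta = 2.4
Compare beta to 1:
beta < 1 => infant mortality (phase 1)
beta = 1 => useful life (phase 2)
beta > 1 => wear-out (phase 3)
Since beta = 2.4, this is wear-out (increasing failure rate)
Phase = 3

3


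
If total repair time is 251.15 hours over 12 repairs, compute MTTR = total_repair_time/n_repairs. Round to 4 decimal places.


total_repair_time = 251.15
n_repairs = 12
MTTR = 251.15 / 12
MTTR = 20.9292

20.9292


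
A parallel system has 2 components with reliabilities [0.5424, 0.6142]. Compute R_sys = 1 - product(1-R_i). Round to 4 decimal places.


Components: [0.5424, 0.6142]
(1 - 0.5424) = 0.4576, running product = 0.4576
(1 - 0.6142) = 0.3858, running product = 0.1765
Product of (1-R_i) = 0.1765
R_sys = 1 - 0.1765 = 0.8235

0.8235


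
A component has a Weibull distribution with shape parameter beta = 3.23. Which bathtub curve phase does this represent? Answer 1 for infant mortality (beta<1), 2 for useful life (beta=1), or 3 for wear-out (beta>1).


beta = 3.23
Compare beta to 1:
beta < 1 => infant mortality (phase 1)
beta = 1 => useful life (phase 2)
beta > 1 => wear-out (phase 3)
Since beta = 3.23, this is wear-out (increasing failure rate)
Phase = 3

3


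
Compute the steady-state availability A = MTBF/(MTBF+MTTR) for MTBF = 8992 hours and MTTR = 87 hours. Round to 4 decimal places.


MTBF = 8992
MTTR = 87
MTBF + MTTR = 9079
A = 8992 / 9079
A = 0.9904

0.9904


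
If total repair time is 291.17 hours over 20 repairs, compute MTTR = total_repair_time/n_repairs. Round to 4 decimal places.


total_repair_time = 291.17
n_repairs = 20
MTTR = 291.17 / 20
MTTR = 14.5585

14.5585


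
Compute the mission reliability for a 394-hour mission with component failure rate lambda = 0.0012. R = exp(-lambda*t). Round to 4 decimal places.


lambda = 0.0012
mission_time = 394
lambda * t = 0.0012 * 394 = 0.4728
R = exp(-0.4728)
R = 0.6233

0.6233


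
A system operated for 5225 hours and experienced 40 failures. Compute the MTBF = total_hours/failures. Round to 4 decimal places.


total_hours = 5225
failures = 40
MTBF = 5225 / 40
MTBF = 130.625

130.625


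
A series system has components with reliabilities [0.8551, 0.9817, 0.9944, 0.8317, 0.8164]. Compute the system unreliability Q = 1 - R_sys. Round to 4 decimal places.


Components: [0.8551, 0.9817, 0.9944, 0.8317, 0.8164]
After component 1: product = 0.8551
After component 2: product = 0.8395
After component 3: product = 0.8348
After component 4: product = 0.6943
After component 5: product = 0.5668
R_sys = 0.5668
Q = 1 - 0.5668 = 0.4332

0.4332


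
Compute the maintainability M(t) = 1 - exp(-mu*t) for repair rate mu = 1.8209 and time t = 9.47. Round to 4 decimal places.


mu = 1.8209, t = 9.47
mu * t = 1.8209 * 9.47 = 17.2439
exp(-17.2439) = 0.0
M(t) = 1 - 0.0
M(t) = 1.0

1.0


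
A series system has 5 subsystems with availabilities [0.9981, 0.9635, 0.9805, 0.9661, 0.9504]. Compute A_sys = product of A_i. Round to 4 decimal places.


Subsystems: [0.9981, 0.9635, 0.9805, 0.9661, 0.9504]
After subsystem 1 (A=0.9981): product = 0.9981
After subsystem 2 (A=0.9635): product = 0.9617
After subsystem 3 (A=0.9805): product = 0.9429
After subsystem 4 (A=0.9661): product = 0.911
After subsystem 5 (A=0.9504): product = 0.8658
A_sys = 0.8658

0.8658


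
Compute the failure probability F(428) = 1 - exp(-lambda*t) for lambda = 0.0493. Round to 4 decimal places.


lambda = 0.0493, t = 428
lambda * t = 21.1004
exp(-21.1004) = 0.0
F(t) = 1 - 0.0
F(t) = 1.0

1.0


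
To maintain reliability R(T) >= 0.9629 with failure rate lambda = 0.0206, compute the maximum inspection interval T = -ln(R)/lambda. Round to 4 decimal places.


R_target = 0.9629
lambda = 0.0206
-ln(0.9629) = 0.0378
T = 0.0378 / 0.0206
T = 1.8352

1.8352


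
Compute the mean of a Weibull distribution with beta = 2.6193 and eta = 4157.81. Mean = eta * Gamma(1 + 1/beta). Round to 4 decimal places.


beta = 2.6193, eta = 4157.81
1/beta = 0.3818
1 + 1/beta = 1.3818
Gamma(1.3818) = 0.8884
Mean = 4157.81 * 0.8884
Mean = 3693.8346

3693.8346


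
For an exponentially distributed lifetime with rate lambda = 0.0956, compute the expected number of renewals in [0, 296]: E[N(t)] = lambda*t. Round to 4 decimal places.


lambda = 0.0956
t = 296
E[N(t)] = lambda * t
E[N(t)] = 0.0956 * 296
E[N(t)] = 28.2976

28.2976


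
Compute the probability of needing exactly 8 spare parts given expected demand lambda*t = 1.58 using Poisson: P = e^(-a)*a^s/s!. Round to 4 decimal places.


a = 1.58, s = 8
e^(-a) = e^(-1.58) = 0.206
a^s = 1.58^8 = 38.838
s! = 40320
P = 0.206 * 38.838 / 40320
P = 0.0002

0.0002


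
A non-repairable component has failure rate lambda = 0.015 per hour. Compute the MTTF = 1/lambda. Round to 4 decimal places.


lambda = 0.015
MTTF = 1 / 0.015
MTTF = 66.6667

66.6667


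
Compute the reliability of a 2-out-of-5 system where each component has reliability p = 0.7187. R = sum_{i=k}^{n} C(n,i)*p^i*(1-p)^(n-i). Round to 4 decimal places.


k = 2, n = 5, p = 0.7187
i=2: C(5,2)=10 * 0.7187^2 * 0.2813^3 = 0.115
i=3: C(5,3)=10 * 0.7187^3 * 0.2813^2 = 0.2938
i=4: C(5,4)=5 * 0.7187^4 * 0.2813^1 = 0.3753
i=5: C(5,5)=1 * 0.7187^5 * 0.2813^0 = 0.1918
R = sum of terms = 0.9757

0.9757


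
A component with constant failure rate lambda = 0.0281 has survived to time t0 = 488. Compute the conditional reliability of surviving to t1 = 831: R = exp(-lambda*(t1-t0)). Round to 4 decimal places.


lambda = 0.0281
t0 = 488, t1 = 831
t1 - t0 = 343
lambda * (t1-t0) = 0.0281 * 343 = 9.6383
R = exp(-9.6383)
R = 0.0001

0.0001


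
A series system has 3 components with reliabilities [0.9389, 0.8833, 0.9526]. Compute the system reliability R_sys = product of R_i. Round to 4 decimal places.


Components: [0.9389, 0.8833, 0.9526]
After component 1 (R=0.9389): product = 0.9389
After component 2 (R=0.8833): product = 0.8293
After component 3 (R=0.9526): product = 0.79
R_sys = 0.79

0.79


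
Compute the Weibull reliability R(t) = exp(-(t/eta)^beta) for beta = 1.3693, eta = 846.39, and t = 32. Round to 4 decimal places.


beta = 1.3693, eta = 846.39, t = 32
t/eta = 32 / 846.39 = 0.0378
(t/eta)^beta = 0.0378^1.3693 = 0.0113
R(t) = exp(-0.0113)
R(t) = 0.9888

0.9888


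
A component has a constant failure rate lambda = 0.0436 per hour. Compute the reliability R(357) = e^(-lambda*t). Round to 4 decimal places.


lambda = 0.0436
t = 357
lambda * t = 15.5652
R(t) = e^(-15.5652)
R(t) = 0.0

0.0


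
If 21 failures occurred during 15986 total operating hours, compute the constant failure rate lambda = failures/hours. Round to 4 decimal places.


failures = 21
total_hours = 15986
lambda = 21 / 15986
lambda = 0.0013

0.0013


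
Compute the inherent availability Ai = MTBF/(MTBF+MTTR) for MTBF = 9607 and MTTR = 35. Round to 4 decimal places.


MTBF = 9607
MTTR = 35
MTBF + MTTR = 9642
Ai = 9607 / 9642
Ai = 0.9964

0.9964


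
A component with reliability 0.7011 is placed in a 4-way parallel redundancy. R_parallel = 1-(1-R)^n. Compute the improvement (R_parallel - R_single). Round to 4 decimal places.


R_single = 0.7011, n = 4
1 - R_single = 0.2989
(1 - R_single)^n = 0.2989^4 = 0.008
R_parallel = 1 - 0.008 = 0.992
Improvement = 0.992 - 0.7011
Improvement = 0.2909

0.2909


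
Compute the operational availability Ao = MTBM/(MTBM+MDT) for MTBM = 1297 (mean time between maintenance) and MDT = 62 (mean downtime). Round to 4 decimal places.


MTBM = 1297
MDT = 62
MTBM + MDT = 1359
Ao = 1297 / 1359
Ao = 0.9544

0.9544


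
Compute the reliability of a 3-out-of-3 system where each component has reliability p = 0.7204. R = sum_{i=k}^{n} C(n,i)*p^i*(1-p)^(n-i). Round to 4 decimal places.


k = 3, n = 3, p = 0.7204
i=3: C(3,3)=1 * 0.7204^3 * 0.2796^0 = 0.3739
R = sum of terms = 0.3739

0.3739


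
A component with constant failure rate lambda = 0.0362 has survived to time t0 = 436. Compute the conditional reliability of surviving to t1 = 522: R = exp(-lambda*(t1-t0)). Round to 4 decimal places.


lambda = 0.0362
t0 = 436, t1 = 522
t1 - t0 = 86
lambda * (t1-t0) = 0.0362 * 86 = 3.1132
R = exp(-3.1132)
R = 0.0445

0.0445


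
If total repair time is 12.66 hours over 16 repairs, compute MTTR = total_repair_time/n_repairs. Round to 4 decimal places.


total_repair_time = 12.66
n_repairs = 16
MTTR = 12.66 / 16
MTTR = 0.7913

0.7913


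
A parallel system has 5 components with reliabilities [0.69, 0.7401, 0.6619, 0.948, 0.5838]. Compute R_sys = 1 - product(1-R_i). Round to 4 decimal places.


Components: [0.69, 0.7401, 0.6619, 0.948, 0.5838]
(1 - 0.69) = 0.31, running product = 0.31
(1 - 0.7401) = 0.2599, running product = 0.0806
(1 - 0.6619) = 0.3381, running product = 0.0272
(1 - 0.948) = 0.052, running product = 0.0014
(1 - 0.5838) = 0.4162, running product = 0.0006
Product of (1-R_i) = 0.0006
R_sys = 1 - 0.0006 = 0.9994

0.9994


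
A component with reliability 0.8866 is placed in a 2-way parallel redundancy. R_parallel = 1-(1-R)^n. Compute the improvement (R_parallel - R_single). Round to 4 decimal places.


R_single = 0.8866, n = 2
1 - R_single = 0.1134
(1 - R_single)^n = 0.1134^2 = 0.0129
R_parallel = 1 - 0.0129 = 0.9871
Improvement = 0.9871 - 0.8866
Improvement = 0.1005

0.1005


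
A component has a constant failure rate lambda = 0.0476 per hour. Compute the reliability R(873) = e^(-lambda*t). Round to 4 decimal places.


lambda = 0.0476
t = 873
lambda * t = 41.5548
R(t) = e^(-41.5548)
R(t) = 0.0

0.0


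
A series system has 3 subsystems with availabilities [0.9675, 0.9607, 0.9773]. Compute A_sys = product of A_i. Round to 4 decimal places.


Subsystems: [0.9675, 0.9607, 0.9773]
After subsystem 1 (A=0.9675): product = 0.9675
After subsystem 2 (A=0.9607): product = 0.9295
After subsystem 3 (A=0.9773): product = 0.9084
A_sys = 0.9084

0.9084


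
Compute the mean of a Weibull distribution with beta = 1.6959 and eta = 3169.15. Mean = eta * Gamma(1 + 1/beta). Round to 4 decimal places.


beta = 1.6959, eta = 3169.15
1/beta = 0.5897
1 + 1/beta = 1.5897
Gamma(1.5897) = 0.8924
Mean = 3169.15 * 0.8924
Mean = 2828.1252

2828.1252


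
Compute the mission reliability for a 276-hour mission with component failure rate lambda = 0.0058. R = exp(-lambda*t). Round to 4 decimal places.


lambda = 0.0058
mission_time = 276
lambda * t = 0.0058 * 276 = 1.6008
R = exp(-1.6008)
R = 0.2017

0.2017


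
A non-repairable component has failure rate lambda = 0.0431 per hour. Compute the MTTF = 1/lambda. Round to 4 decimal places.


lambda = 0.0431
MTTF = 1 / 0.0431
MTTF = 23.2019

23.2019


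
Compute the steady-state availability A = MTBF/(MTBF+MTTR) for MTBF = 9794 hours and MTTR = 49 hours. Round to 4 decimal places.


MTBF = 9794
MTTR = 49
MTBF + MTTR = 9843
A = 9794 / 9843
A = 0.995

0.995


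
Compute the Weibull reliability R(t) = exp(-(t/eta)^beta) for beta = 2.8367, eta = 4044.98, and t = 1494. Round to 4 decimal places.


beta = 2.8367, eta = 4044.98, t = 1494
t/eta = 1494 / 4044.98 = 0.3693
(t/eta)^beta = 0.3693^2.8367 = 0.0593
R(t) = exp(-0.0593)
R(t) = 0.9424

0.9424


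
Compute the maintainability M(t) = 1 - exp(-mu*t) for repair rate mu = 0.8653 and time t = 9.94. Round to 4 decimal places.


mu = 0.8653, t = 9.94
mu * t = 0.8653 * 9.94 = 8.6011
exp(-8.6011) = 0.0002
M(t) = 1 - 0.0002
M(t) = 0.9998

0.9998


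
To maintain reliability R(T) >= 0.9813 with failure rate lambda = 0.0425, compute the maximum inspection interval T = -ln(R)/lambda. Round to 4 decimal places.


R_target = 0.9813
lambda = 0.0425
-ln(0.9813) = 0.0189
T = 0.0189 / 0.0425
T = 0.4442

0.4442


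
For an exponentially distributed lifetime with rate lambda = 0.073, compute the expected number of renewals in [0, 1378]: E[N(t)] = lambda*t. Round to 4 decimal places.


lambda = 0.073
t = 1378
E[N(t)] = lambda * t
E[N(t)] = 0.073 * 1378
E[N(t)] = 100.594

100.594


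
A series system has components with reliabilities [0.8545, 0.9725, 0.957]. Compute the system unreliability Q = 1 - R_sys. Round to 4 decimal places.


Components: [0.8545, 0.9725, 0.957]
After component 1: product = 0.8545
After component 2: product = 0.831
After component 3: product = 0.7953
R_sys = 0.7953
Q = 1 - 0.7953 = 0.2047

0.2047


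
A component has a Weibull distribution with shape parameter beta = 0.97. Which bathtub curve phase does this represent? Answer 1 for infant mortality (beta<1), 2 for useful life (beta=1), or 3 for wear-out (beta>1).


beta = 0.97
Compare beta to 1:
beta < 1 => infant mortality (phase 1)
beta = 1 => useful life (phase 2)
beta > 1 => wear-out (phase 3)
Since beta = 0.97, this is infant mortality (decreasing failure rate)
Phase = 1

1


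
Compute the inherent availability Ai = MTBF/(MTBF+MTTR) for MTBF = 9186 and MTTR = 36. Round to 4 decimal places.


MTBF = 9186
MTTR = 36
MTBF + MTTR = 9222
Ai = 9186 / 9222
Ai = 0.9961

0.9961


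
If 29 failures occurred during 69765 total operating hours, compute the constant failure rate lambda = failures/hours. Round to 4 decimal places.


failures = 29
total_hours = 69765
lambda = 29 / 69765
lambda = 0.0004

0.0004


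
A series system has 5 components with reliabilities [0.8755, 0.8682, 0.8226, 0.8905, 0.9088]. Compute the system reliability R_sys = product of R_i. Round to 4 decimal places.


Components: [0.8755, 0.8682, 0.8226, 0.8905, 0.9088]
After component 1 (R=0.8755): product = 0.8755
After component 2 (R=0.8682): product = 0.7601
After component 3 (R=0.8226): product = 0.6253
After component 4 (R=0.8905): product = 0.5568
After component 5 (R=0.9088): product = 0.506
R_sys = 0.506

0.506


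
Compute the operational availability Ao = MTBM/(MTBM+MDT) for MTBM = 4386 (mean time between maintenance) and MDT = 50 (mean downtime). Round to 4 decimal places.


MTBM = 4386
MDT = 50
MTBM + MDT = 4436
Ao = 4386 / 4436
Ao = 0.9887

0.9887


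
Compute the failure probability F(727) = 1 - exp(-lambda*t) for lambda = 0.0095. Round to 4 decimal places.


lambda = 0.0095, t = 727
lambda * t = 6.9065
exp(-6.9065) = 0.001
F(t) = 1 - 0.001
F(t) = 0.999

0.999


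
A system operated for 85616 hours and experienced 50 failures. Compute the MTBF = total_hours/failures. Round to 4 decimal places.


total_hours = 85616
failures = 50
MTBF = 85616 / 50
MTBF = 1712.32

1712.32


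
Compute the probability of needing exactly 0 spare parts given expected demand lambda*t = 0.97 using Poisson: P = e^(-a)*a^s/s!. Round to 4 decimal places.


a = 0.97, s = 0
e^(-a) = e^(-0.97) = 0.3791
a^s = 0.97^0 = 1.0
s! = 1
P = 0.3791 * 1.0 / 1
P = 0.3791

0.3791


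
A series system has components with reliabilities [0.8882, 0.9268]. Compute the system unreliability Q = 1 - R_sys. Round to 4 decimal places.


Components: [0.8882, 0.9268]
After component 1: product = 0.8882
After component 2: product = 0.8232
R_sys = 0.8232
Q = 1 - 0.8232 = 0.1768

0.1768


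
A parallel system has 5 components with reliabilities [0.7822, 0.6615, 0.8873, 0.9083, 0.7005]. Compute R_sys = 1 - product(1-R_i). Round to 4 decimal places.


Components: [0.7822, 0.6615, 0.8873, 0.9083, 0.7005]
(1 - 0.7822) = 0.2178, running product = 0.2178
(1 - 0.6615) = 0.3385, running product = 0.0737
(1 - 0.8873) = 0.1127, running product = 0.0083
(1 - 0.9083) = 0.0917, running product = 0.0008
(1 - 0.7005) = 0.2995, running product = 0.0002
Product of (1-R_i) = 0.0002
R_sys = 1 - 0.0002 = 0.9998

0.9998


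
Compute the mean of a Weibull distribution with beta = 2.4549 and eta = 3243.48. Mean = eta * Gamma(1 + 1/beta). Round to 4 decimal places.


beta = 2.4549, eta = 3243.48
1/beta = 0.4073
1 + 1/beta = 1.4073
Gamma(1.4073) = 0.8869
Mean = 3243.48 * 0.8869
Mean = 2876.604

2876.604


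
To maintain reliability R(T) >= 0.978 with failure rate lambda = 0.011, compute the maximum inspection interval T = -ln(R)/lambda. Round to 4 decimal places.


R_target = 0.978
lambda = 0.011
-ln(0.978) = 0.0222
T = 0.0222 / 0.011
T = 2.0223

2.0223


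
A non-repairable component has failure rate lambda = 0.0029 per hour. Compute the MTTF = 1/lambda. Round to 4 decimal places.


lambda = 0.0029
MTTF = 1 / 0.0029
MTTF = 344.8276

344.8276


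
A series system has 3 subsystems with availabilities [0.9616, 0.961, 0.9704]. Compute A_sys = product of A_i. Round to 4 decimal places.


Subsystems: [0.9616, 0.961, 0.9704]
After subsystem 1 (A=0.9616): product = 0.9616
After subsystem 2 (A=0.961): product = 0.9241
After subsystem 3 (A=0.9704): product = 0.8967
A_sys = 0.8967

0.8967


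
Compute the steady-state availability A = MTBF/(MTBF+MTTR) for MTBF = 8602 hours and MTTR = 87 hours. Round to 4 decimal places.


MTBF = 8602
MTTR = 87
MTBF + MTTR = 8689
A = 8602 / 8689
A = 0.99

0.99


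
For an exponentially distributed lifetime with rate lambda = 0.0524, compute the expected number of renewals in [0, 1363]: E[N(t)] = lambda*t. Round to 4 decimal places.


lambda = 0.0524
t = 1363
E[N(t)] = lambda * t
E[N(t)] = 0.0524 * 1363
E[N(t)] = 71.4212

71.4212


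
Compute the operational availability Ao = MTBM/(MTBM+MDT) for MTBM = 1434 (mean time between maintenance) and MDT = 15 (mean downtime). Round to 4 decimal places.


MTBM = 1434
MDT = 15
MTBM + MDT = 1449
Ao = 1434 / 1449
Ao = 0.9896

0.9896


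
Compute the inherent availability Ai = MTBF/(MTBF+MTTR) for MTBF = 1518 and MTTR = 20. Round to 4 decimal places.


MTBF = 1518
MTTR = 20
MTBF + MTTR = 1538
Ai = 1518 / 1538
Ai = 0.987

0.987


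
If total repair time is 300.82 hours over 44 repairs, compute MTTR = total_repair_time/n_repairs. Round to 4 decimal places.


total_repair_time = 300.82
n_repairs = 44
MTTR = 300.82 / 44
MTTR = 6.8368

6.8368


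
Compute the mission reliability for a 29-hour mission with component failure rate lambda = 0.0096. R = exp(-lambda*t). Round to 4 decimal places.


lambda = 0.0096
mission_time = 29
lambda * t = 0.0096 * 29 = 0.2784
R = exp(-0.2784)
R = 0.757

0.757


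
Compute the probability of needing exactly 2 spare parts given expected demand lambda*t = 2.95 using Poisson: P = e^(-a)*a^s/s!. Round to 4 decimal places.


a = 2.95, s = 2
e^(-a) = e^(-2.95) = 0.0523
a^s = 2.95^2 = 8.7025
s! = 2
P = 0.0523 * 8.7025 / 2
P = 0.2277

0.2277


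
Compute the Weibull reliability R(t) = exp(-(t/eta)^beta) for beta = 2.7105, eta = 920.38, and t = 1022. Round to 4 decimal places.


beta = 2.7105, eta = 920.38, t = 1022
t/eta = 1022 / 920.38 = 1.1104
(t/eta)^beta = 1.1104^2.7105 = 1.3283
R(t) = exp(-1.3283)
R(t) = 0.2649

0.2649


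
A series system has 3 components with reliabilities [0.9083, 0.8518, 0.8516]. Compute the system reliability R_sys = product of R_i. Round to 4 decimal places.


Components: [0.9083, 0.8518, 0.8516]
After component 1 (R=0.9083): product = 0.9083
After component 2 (R=0.8518): product = 0.7737
After component 3 (R=0.8516): product = 0.6589
R_sys = 0.6589

0.6589


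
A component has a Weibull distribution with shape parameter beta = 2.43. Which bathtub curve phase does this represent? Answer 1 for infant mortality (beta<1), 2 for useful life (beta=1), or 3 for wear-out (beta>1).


beta = 2.43
Compare beta to 1:
beta < 1 => infant mortality (phase 1)
beta = 1 => useful life (phase 2)
beta > 1 => wear-out (phase 3)
Since beta = 2.43, this is wear-out (increasing failure rate)
Phase = 3

3


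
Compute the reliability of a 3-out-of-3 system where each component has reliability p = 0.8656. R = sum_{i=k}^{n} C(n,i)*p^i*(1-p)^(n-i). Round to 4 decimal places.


k = 3, n = 3, p = 0.8656
i=3: C(3,3)=1 * 0.8656^3 * 0.1344^0 = 0.6486
R = sum of terms = 0.6486

0.6486


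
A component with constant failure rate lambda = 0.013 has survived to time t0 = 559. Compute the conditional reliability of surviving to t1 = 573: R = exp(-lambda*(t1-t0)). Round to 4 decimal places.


lambda = 0.013
t0 = 559, t1 = 573
t1 - t0 = 14
lambda * (t1-t0) = 0.013 * 14 = 0.182
R = exp(-0.182)
R = 0.8336

0.8336


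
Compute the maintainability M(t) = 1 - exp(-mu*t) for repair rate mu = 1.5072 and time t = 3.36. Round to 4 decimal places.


mu = 1.5072, t = 3.36
mu * t = 1.5072 * 3.36 = 5.0642
exp(-5.0642) = 0.0063
M(t) = 1 - 0.0063
M(t) = 0.9937

0.9937


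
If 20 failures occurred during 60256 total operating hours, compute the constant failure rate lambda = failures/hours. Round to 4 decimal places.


failures = 20
total_hours = 60256
lambda = 20 / 60256
lambda = 0.0003

0.0003


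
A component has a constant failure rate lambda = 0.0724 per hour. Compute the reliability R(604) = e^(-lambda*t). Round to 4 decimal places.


lambda = 0.0724
t = 604
lambda * t = 43.7296
R(t) = e^(-43.7296)
R(t) = 0.0

0.0


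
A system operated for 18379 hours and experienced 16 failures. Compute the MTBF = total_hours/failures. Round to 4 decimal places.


total_hours = 18379
failures = 16
MTBF = 18379 / 16
MTBF = 1148.6875

1148.6875


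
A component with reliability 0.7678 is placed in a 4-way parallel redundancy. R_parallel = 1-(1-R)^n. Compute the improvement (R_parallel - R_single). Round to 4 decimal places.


R_single = 0.7678, n = 4
1 - R_single = 0.2322
(1 - R_single)^n = 0.2322^4 = 0.0029
R_parallel = 1 - 0.0029 = 0.9971
Improvement = 0.9971 - 0.7678
Improvement = 0.2293

0.2293


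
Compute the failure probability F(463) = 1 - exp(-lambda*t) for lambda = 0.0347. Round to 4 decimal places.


lambda = 0.0347, t = 463
lambda * t = 16.0661
exp(-16.0661) = 0.0
F(t) = 1 - 0.0
F(t) = 1.0

1.0


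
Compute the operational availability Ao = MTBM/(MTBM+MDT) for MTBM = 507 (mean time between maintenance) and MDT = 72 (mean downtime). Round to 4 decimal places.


MTBM = 507
MDT = 72
MTBM + MDT = 579
Ao = 507 / 579
Ao = 0.8756

0.8756


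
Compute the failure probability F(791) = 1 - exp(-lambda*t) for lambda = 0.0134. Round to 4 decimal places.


lambda = 0.0134, t = 791
lambda * t = 10.5994
exp(-10.5994) = 0.0
F(t) = 1 - 0.0
F(t) = 1.0

1.0


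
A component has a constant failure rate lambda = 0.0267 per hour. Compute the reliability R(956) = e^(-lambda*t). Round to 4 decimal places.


lambda = 0.0267
t = 956
lambda * t = 25.5252
R(t) = e^(-25.5252)
R(t) = 0.0

0.0


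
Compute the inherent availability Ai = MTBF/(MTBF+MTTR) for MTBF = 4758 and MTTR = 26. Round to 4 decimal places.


MTBF = 4758
MTTR = 26
MTBF + MTTR = 4784
Ai = 4758 / 4784
Ai = 0.9946

0.9946


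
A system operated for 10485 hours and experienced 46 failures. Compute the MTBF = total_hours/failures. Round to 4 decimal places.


total_hours = 10485
failures = 46
MTBF = 10485 / 46
MTBF = 227.9348

227.9348


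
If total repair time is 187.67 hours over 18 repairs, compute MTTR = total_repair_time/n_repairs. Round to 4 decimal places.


total_repair_time = 187.67
n_repairs = 18
MTTR = 187.67 / 18
MTTR = 10.4261

10.4261


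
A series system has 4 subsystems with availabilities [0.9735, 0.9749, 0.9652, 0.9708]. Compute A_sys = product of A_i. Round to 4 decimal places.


Subsystems: [0.9735, 0.9749, 0.9652, 0.9708]
After subsystem 1 (A=0.9735): product = 0.9735
After subsystem 2 (A=0.9749): product = 0.9491
After subsystem 3 (A=0.9652): product = 0.916
After subsystem 4 (A=0.9708): product = 0.8893
A_sys = 0.8893

0.8893


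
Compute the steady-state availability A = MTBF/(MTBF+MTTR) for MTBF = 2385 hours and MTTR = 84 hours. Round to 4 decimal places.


MTBF = 2385
MTTR = 84
MTBF + MTTR = 2469
A = 2385 / 2469
A = 0.966

0.966


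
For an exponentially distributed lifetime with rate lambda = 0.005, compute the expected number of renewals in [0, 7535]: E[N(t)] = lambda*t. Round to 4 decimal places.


lambda = 0.005
t = 7535
E[N(t)] = lambda * t
E[N(t)] = 0.005 * 7535
E[N(t)] = 37.675

37.675


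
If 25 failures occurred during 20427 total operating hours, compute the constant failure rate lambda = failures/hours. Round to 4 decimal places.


failures = 25
total_hours = 20427
lambda = 25 / 20427
lambda = 0.0012

0.0012


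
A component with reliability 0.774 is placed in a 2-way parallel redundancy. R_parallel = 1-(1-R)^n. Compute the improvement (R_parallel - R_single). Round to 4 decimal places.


R_single = 0.774, n = 2
1 - R_single = 0.226
(1 - R_single)^n = 0.226^2 = 0.0511
R_parallel = 1 - 0.0511 = 0.9489
Improvement = 0.9489 - 0.774
Improvement = 0.1749

0.1749


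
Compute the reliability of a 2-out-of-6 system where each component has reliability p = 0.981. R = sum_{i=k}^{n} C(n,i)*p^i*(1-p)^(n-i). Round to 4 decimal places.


k = 2, n = 6, p = 0.981
i=2: C(6,2)=15 * 0.981^2 * 0.019^4 = 0.0
i=3: C(6,3)=20 * 0.981^3 * 0.019^3 = 0.0001
i=4: C(6,4)=15 * 0.981^4 * 0.019^2 = 0.005
i=5: C(6,5)=6 * 0.981^5 * 0.019^1 = 0.1036
i=6: C(6,6)=1 * 0.981^6 * 0.019^0 = 0.8913
R = sum of terms = 1.0

1.0


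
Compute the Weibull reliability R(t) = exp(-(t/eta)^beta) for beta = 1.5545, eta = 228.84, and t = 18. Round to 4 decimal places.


beta = 1.5545, eta = 228.84, t = 18
t/eta = 18 / 228.84 = 0.0787
(t/eta)^beta = 0.0787^1.5545 = 0.0192
R(t) = exp(-0.0192)
R(t) = 0.981

0.981


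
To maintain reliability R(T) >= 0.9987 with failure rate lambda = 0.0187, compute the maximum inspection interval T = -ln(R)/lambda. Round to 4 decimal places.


R_target = 0.9987
lambda = 0.0187
-ln(0.9987) = 0.0013
T = 0.0013 / 0.0187
T = 0.0696

0.0696


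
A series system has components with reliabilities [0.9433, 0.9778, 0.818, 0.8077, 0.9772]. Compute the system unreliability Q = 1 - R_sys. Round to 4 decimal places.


Components: [0.9433, 0.9778, 0.818, 0.8077, 0.9772]
After component 1: product = 0.9433
After component 2: product = 0.9224
After component 3: product = 0.7545
After component 4: product = 0.6094
After component 5: product = 0.5955
R_sys = 0.5955
Q = 1 - 0.5955 = 0.4045

0.4045


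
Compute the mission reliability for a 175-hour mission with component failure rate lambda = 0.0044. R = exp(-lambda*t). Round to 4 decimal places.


lambda = 0.0044
mission_time = 175
lambda * t = 0.0044 * 175 = 0.77
R = exp(-0.77)
R = 0.463

0.463


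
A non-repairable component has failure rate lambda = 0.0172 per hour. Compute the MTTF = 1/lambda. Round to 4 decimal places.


lambda = 0.0172
MTTF = 1 / 0.0172
MTTF = 58.1395

58.1395


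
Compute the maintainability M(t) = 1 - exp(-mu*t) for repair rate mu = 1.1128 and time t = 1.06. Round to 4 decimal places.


mu = 1.1128, t = 1.06
mu * t = 1.1128 * 1.06 = 1.1796
exp(-1.1796) = 0.3074
M(t) = 1 - 0.3074
M(t) = 0.6926

0.6926


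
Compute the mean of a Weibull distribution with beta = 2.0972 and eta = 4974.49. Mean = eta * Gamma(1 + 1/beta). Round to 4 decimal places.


beta = 2.0972, eta = 4974.49
1/beta = 0.4768
1 + 1/beta = 1.4768
Gamma(1.4768) = 0.8857
Mean = 4974.49 * 0.8857
Mean = 4405.9141

4405.9141


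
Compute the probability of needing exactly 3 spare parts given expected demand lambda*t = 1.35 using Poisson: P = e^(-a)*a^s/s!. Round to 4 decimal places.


a = 1.35, s = 3
e^(-a) = e^(-1.35) = 0.2592
a^s = 1.35^3 = 2.4604
s! = 6
P = 0.2592 * 2.4604 / 6
P = 0.1063

0.1063


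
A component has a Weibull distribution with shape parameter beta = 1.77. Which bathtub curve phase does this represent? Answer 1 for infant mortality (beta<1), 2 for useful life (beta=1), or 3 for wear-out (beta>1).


beta = 1.77
Compare beta to 1:
beta < 1 => infant mortality (phase 1)
beta = 1 => useful life (phase 2)
beta > 1 => wear-out (phase 3)
Since beta = 1.77, this is wear-out (increasing failure rate)
Phase = 3

3


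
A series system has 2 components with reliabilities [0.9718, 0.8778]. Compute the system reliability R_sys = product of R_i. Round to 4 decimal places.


Components: [0.9718, 0.8778]
After component 1 (R=0.9718): product = 0.9718
After component 2 (R=0.8778): product = 0.853
R_sys = 0.853

0.853


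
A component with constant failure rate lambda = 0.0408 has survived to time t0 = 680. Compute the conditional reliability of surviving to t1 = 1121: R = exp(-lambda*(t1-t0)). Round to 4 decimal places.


lambda = 0.0408
t0 = 680, t1 = 1121
t1 - t0 = 441
lambda * (t1-t0) = 0.0408 * 441 = 17.9928
R = exp(-17.9928)
R = 0.0

0.0


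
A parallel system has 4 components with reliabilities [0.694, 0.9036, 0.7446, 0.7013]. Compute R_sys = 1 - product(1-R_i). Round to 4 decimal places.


Components: [0.694, 0.9036, 0.7446, 0.7013]
(1 - 0.694) = 0.306, running product = 0.306
(1 - 0.9036) = 0.0964, running product = 0.0295
(1 - 0.7446) = 0.2554, running product = 0.0075
(1 - 0.7013) = 0.2987, running product = 0.0023
Product of (1-R_i) = 0.0023
R_sys = 1 - 0.0023 = 0.9977

0.9977


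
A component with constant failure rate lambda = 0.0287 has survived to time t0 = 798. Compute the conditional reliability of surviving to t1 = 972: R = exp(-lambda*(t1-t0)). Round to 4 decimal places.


lambda = 0.0287
t0 = 798, t1 = 972
t1 - t0 = 174
lambda * (t1-t0) = 0.0287 * 174 = 4.9938
R = exp(-4.9938)
R = 0.0068

0.0068


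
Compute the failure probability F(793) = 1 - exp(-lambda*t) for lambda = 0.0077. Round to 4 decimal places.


lambda = 0.0077, t = 793
lambda * t = 6.1061
exp(-6.1061) = 0.0022
F(t) = 1 - 0.0022
F(t) = 0.9978

0.9978


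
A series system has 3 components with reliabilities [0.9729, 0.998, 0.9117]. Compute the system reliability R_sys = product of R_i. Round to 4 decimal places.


Components: [0.9729, 0.998, 0.9117]
After component 1 (R=0.9729): product = 0.9729
After component 2 (R=0.998): product = 0.971
After component 3 (R=0.9117): product = 0.8852
R_sys = 0.8852

0.8852


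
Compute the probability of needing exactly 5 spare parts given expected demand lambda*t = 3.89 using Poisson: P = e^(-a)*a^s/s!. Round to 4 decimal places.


a = 3.89, s = 5
e^(-a) = e^(-3.89) = 0.0204
a^s = 3.89^5 = 890.734
s! = 120
P = 0.0204 * 890.734 / 120
P = 0.1518

0.1518


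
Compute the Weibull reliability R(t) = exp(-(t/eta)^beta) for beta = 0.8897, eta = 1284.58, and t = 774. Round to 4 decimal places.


beta = 0.8897, eta = 1284.58, t = 774
t/eta = 774 / 1284.58 = 0.6025
(t/eta)^beta = 0.6025^0.8897 = 0.6372
R(t) = exp(-0.6372)
R(t) = 0.5288

0.5288


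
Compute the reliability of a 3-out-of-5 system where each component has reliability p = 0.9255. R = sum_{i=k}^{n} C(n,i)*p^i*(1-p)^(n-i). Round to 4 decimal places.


k = 3, n = 5, p = 0.9255
i=3: C(5,3)=10 * 0.9255^3 * 0.0745^2 = 0.044
i=4: C(5,4)=5 * 0.9255^4 * 0.0745^1 = 0.2733
i=5: C(5,5)=1 * 0.9255^5 * 0.0745^0 = 0.679
R = sum of terms = 0.9963

0.9963


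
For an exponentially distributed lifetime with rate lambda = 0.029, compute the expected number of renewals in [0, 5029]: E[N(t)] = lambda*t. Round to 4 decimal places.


lambda = 0.029
t = 5029
E[N(t)] = lambda * t
E[N(t)] = 0.029 * 5029
E[N(t)] = 145.841

145.841


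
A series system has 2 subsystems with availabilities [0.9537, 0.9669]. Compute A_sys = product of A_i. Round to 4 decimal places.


Subsystems: [0.9537, 0.9669]
After subsystem 1 (A=0.9537): product = 0.9537
After subsystem 2 (A=0.9669): product = 0.9221
A_sys = 0.9221

0.9221


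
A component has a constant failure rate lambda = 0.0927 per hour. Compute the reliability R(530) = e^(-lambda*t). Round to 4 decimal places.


lambda = 0.0927
t = 530
lambda * t = 49.131
R(t) = e^(-49.131)
R(t) = 0.0

0.0


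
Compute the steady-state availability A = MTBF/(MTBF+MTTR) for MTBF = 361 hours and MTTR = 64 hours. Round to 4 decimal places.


MTBF = 361
MTTR = 64
MTBF + MTTR = 425
A = 361 / 425
A = 0.8494

0.8494


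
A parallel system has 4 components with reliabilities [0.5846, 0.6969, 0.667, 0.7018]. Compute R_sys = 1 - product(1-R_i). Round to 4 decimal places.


Components: [0.5846, 0.6969, 0.667, 0.7018]
(1 - 0.5846) = 0.4154, running product = 0.4154
(1 - 0.6969) = 0.3031, running product = 0.1259
(1 - 0.667) = 0.333, running product = 0.0419
(1 - 0.7018) = 0.2982, running product = 0.0125
Product of (1-R_i) = 0.0125
R_sys = 1 - 0.0125 = 0.9875

0.9875


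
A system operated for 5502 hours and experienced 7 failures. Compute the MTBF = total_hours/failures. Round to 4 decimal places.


total_hours = 5502
failures = 7
MTBF = 5502 / 7
MTBF = 786.0

786.0


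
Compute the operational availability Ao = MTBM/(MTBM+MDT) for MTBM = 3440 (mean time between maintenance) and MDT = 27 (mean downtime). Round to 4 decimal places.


MTBM = 3440
MDT = 27
MTBM + MDT = 3467
Ao = 3440 / 3467
Ao = 0.9922

0.9922


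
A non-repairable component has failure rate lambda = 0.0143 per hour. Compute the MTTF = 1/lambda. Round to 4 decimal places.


lambda = 0.0143
MTTF = 1 / 0.0143
MTTF = 69.9301

69.9301


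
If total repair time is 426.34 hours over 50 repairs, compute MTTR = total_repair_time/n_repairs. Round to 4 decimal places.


total_repair_time = 426.34
n_repairs = 50
MTTR = 426.34 / 50
MTTR = 8.5268

8.5268


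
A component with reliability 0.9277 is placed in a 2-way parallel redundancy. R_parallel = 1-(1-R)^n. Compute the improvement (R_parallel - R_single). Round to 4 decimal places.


R_single = 0.9277, n = 2
1 - R_single = 0.0723
(1 - R_single)^n = 0.0723^2 = 0.0052
R_parallel = 1 - 0.0052 = 0.9948
Improvement = 0.9948 - 0.9277
Improvement = 0.0671

0.0671


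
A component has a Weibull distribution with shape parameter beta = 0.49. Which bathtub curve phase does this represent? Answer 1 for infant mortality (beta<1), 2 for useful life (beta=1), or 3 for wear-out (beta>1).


beta = 0.49
Compare beta to 1:
beta < 1 => infant mortality (phase 1)
beta = 1 => useful life (phase 2)
beta > 1 => wear-out (phase 3)
Since beta = 0.49, this is infant mortality (decreasing failure rate)
Phase = 1

1


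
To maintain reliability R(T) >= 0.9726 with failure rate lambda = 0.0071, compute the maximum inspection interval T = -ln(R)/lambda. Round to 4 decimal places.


R_target = 0.9726
lambda = 0.0071
-ln(0.9726) = 0.0278
T = 0.0278 / 0.0071
T = 3.913

3.913


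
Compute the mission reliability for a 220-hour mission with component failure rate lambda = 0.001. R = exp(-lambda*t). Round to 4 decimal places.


lambda = 0.001
mission_time = 220
lambda * t = 0.001 * 220 = 0.22
R = exp(-0.22)
R = 0.8025

0.8025


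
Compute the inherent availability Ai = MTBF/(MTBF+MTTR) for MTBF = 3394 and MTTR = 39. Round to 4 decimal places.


MTBF = 3394
MTTR = 39
MTBF + MTTR = 3433
Ai = 3394 / 3433
Ai = 0.9886

0.9886


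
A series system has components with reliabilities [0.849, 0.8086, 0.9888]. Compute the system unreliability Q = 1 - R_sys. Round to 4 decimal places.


Components: [0.849, 0.8086, 0.9888]
After component 1: product = 0.849
After component 2: product = 0.6865
After component 3: product = 0.6788
R_sys = 0.6788
Q = 1 - 0.6788 = 0.3212

0.3212
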